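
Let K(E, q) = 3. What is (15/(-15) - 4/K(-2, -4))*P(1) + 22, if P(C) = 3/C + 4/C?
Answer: 17/3 ≈ 5.6667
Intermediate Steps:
P(C) = 7/C
(15/(-15) - 4/K(-2, -4))*P(1) + 22 = (15/(-15) - 4/3)*(7/1) + 22 = (15*(-1/15) - 4*⅓)*(7*1) + 22 = (-1 - 4/3)*7 + 22 = -7/3*7 + 22 = -49/3 + 22 = 17/3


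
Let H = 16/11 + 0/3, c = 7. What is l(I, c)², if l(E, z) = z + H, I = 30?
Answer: 8649/121 ≈ 71.479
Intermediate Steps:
H = 16/11 (H = 16*(1/11) + 0*(⅓) = 16/11 + 0 = 16/11 ≈ 1.4545)
l(E, z) = 16/11 + z (l(E, z) = z + 16/11 = 16/11 + z)
l(I, c)² = (16/11 + 7)² = (93/11)² = 8649/121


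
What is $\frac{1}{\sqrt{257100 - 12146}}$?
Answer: $\frac{\sqrt{244954}}{244954} \approx 0.0020205$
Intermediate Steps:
$\frac{1}{\sqrt{257100 - 12146}} = \frac{1}{\sqrt{244954}} = \frac{\sqrt{244954}}{244954}$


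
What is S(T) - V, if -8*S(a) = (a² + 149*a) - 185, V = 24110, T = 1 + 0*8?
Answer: -192845/8 ≈ -24106.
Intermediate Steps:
T = 1 (T = 1 + 0 = 1)
S(a) = 185/8 - 149*a/8 - a²/8 (S(a) = -((a² + 149*a) - 185)/8 = -(-185 + a² + 149*a)/8 = 185/8 - 149*a/8 - a²/8)
S(T) - V = (185/8 - 149/8*1 - ⅛*1²) - 1*24110 = (185/8 - 149/8 - ⅛*1) - 24110 = (185/8 - 149/8 - ⅛) - 24110 = 35/8 - 24110 = -192845/8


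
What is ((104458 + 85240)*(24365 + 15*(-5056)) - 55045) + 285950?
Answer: -9764473645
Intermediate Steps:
((104458 + 85240)*(24365 + 15*(-5056)) - 55045) + 285950 = (189698*(24365 - 75840) - 55045) + 285950 = (189698*(-51475) - 55045) + 285950 = (-9764704550 - 55045) + 285950 = -9764759595 + 285950 = -9764473645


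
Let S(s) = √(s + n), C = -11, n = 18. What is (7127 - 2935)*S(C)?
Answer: 4192*√7 ≈ 11091.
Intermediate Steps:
S(s) = √(18 + s) (S(s) = √(s + 18) = √(18 + s))
(7127 - 2935)*S(C) = (7127 - 2935)*√(18 - 11) = 4192*√7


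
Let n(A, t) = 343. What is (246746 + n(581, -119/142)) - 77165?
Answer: 169924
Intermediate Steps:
(246746 + n(581, -119/142)) - 77165 = (246746 + 343) - 77165 = 247089 - 77165 = 169924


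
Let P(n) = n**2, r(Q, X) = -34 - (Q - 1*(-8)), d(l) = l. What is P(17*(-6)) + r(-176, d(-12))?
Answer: 10538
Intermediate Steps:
r(Q, X) = -42 - Q (r(Q, X) = -34 - (Q + 8) = -34 - (8 + Q) = -34 + (-8 - Q) = -42 - Q)
P(17*(-6)) + r(-176, d(-12)) = (17*(-6))**2 + (-42 - 1*(-176)) = (-102)**2 + (-42 + 176) = 10404 + 134 = 10538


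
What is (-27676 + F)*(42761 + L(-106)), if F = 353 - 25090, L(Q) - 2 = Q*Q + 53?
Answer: -2833027476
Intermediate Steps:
L(Q) = 55 + Q² (L(Q) = 2 + (Q*Q + 53) = 2 + (Q² + 53) = 2 + (53 + Q²) = 55 + Q²)
F = -24737
(-27676 + F)*(42761 + L(-106)) = (-27676 - 24737)*(42761 + (55 + (-106)²)) = -52413*(42761 + (55 + 11236)) = -52413*(42761 + 11291) = -52413*54052 = -2833027476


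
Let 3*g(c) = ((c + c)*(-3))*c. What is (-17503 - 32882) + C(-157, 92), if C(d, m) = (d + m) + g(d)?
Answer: -99748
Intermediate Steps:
g(c) = -2*c² (g(c) = (((c + c)*(-3))*c)/3 = (((2*c)*(-3))*c)/3 = ((-6*c)*c)/3 = (-6*c²)/3 = -2*c²)
C(d, m) = d + m - 2*d² (C(d, m) = (d + m) - 2*d² = d + m - 2*d²)
(-17503 - 32882) + C(-157, 92) = (-17503 - 32882) + (-157 + 92 - 2*(-157)²) = -50385 + (-157 + 92 - 2*24649) = -50385 + (-157 + 92 - 49298) = -50385 - 49363 = -99748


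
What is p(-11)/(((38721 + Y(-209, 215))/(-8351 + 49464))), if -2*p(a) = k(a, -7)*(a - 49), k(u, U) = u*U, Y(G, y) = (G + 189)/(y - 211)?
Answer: 47485515/19358 ≈ 2453.0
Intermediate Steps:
Y(G, y) = (189 + G)/(-211 + y)
k(u, U) = U*u
p(a) = 7*a*(-49 + a)/2 (p(a) = -(-7*a)*(a - 49)/2 = -(-7*a)*(-49 + a)/2 = -(-7)*a*(-49 + a)/2 = 7*a*(-49 + a)/2)
p(-11)/(((38721 + Y(-209, 215))/(-8351 + 49464))) = ((7/2)*(-11)*(-49 - 11))/(((38721 + (189 - 209)/(-211 + 215))/(-8351 + 49464))) = ((7/2)*(-11)*(-60))/(((38721 - 20/4)/41113)) = 2310/(((38721 + (1/4)*(-20))*(1/41113))) = 2310/(((38721 - 5)*(1/41113))) = 2310/((38716*(1/41113))) = 2310/(38716/41113) = 2310*(41113/38716) = 47485515/19358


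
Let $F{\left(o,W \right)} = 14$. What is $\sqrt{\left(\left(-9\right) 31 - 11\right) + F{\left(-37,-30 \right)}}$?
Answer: $2 i \sqrt{69} \approx 16.613 i$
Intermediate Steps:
$\sqrt{\left(\left(-9\right) 31 - 11\right) + F{\left(-37,-30 \right)}} = \sqrt{\left(\left(-9\right) 31 - 11\right) + 14} = \sqrt{\left(-279 - 11\right) + 14} = \sqrt{-290 + 14} = \sqrt{-276} = 2 i \sqrt{69}$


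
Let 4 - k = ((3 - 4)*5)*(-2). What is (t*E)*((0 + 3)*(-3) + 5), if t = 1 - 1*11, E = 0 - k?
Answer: 240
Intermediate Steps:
k = -6 (k = 4 - (3 - 4)*5*(-2) = 4 - (-1*5)*(-2) = 4 - (-5)*(-2) = 4 - 1*10 = 4 - 10 = -6)
E = 6 (E = 0 - 1*(-6) = 0 + 6 = 6)
t = -10 (t = 1 - 11 = -10)
(t*E)*((0 + 3)*(-3) + 5) = (-10*6)*((0 + 3)*(-3) + 5) = -60*(3*(-3) + 5) = -60*(-9 + 5) = -60*(-4) = 240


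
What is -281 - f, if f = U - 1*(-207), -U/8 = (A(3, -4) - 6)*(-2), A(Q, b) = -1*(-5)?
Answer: -472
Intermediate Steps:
A(Q, b) = 5
U = -16 (U = -8*(5 - 6)*(-2) = -(-8)*(-2) = -8*2 = -16)
f = 191 (f = -16 - 1*(-207) = -16 + 207 = 191)
-281 - f = -281 - 1*191 = -281 - 191 = -472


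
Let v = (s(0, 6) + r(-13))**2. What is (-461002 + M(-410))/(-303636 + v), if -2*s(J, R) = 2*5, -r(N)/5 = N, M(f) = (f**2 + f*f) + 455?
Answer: 41449/100012 ≈ 0.41444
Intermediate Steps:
M(f) = 455 + 2*f**2 (M(f) = (f**2 + f**2) + 455 = 2*f**2 + 455 = 455 + 2*f**2)
r(N) = -5*N
s(J, R) = -5
v = 3600 (v = (-5 - 5*(-13))**2 = (-5 + 65)**2 = 60**2 = 3600)
(-461002 + M(-410))/(-303636 + v) = (-461002 + (455 + 2*(-410)**2))/(-303636 + 3600) = (-461002 + (455 + 2*168100))/(-300036) = (-461002 + (455 + 336200))*(-1/300036) = (-461002 + 336655)*(-1/300036) = -124347*(-1/300036) = 41449/100012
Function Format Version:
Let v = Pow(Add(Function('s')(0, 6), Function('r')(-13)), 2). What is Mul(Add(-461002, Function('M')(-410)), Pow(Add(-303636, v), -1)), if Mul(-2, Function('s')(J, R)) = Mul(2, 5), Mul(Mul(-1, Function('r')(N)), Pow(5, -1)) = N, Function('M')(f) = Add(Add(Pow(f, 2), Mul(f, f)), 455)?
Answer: Rational(41449, 100012) ≈ 0.41444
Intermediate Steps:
Function('M')(f) = Add(455, Mul(2, Pow(f, 2))) (Function('M')(f) = Add(Add(Pow(f, 2), Pow(f, 2)), 455) = Add(Mul(2, Pow(f, 2)), 455) = Add(455, Mul(2, Pow(f, 2))))
Function('r')(N) = Mul(-5, N)
Function('s')(J, R) = -5 (Function('s')(J, R) = Mul(Rational(-1, 2), Mul(2, 5)) = Mul(Rational(-1, 2), 10) = -5)
v = 3600 (v = Pow(Add(-5, Mul(-5, -13)), 2) = Pow(Add(-5, 65), 2) = Pow(60, 2) = 3600)
Mul(Add(-461002, Function('M')(-410)), Pow(Add(-303636, v), -1)) = Mul(Add(-461002, Add(455, Mul(2, Pow(-410, 2)))), Pow(Add(-303636, 3600), -1)) = Mul(Add(-461002, Add(455, Mul(2, 168100))), Pow(-300036, -1)) = Mul(Add(-461002, Add(455, 336200)), Rational(-1, 300036)) = Mul(Add(-461002, 336655), Rational(-1, 300036)) = Mul(-124347, Rational(-1, 300036)) = Rational(41449, 100012)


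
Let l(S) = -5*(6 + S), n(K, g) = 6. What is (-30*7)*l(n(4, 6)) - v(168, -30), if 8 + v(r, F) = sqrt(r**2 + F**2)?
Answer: 12608 - 6*sqrt(809) ≈ 12437.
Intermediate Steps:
l(S) = -30 - 5*S
v(r, F) = -8 + sqrt(F**2 + r**2) (v(r, F) = -8 + sqrt(r**2 + F**2) = -8 + sqrt(F**2 + r**2))
(-30*7)*l(n(4, 6)) - v(168, -30) = (-30*7)*(-30 - 5*6) - (-8 + sqrt((-30)**2 + 168**2)) = -210*(-30 - 30) - (-8 + sqrt(900 + 28224)) = -210*(-60) - (-8 + sqrt(29124)) = 12600 - (-8 + 6*sqrt(809)) = 12600 + (8 - 6*sqrt(809)) = 12608 - 6*sqrt(809)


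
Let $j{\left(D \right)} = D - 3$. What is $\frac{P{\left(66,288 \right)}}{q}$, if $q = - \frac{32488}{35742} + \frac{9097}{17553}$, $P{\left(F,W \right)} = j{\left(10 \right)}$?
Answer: $- \frac{243980849}{13617605} \approx -17.917$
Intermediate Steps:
$j{\left(D \right)} = -3 + D$ ($j{\left(D \right)} = D - 3 = -3 + D$)
$P{\left(F,W \right)} = 7$ ($P{\left(F,W \right)} = -3 + 10 = 7$)
$q = - \frac{13617605}{34854407}$ ($q = \left(-32488\right) \frac{1}{35742} + 9097 \cdot \frac{1}{17553} = - \frac{16244}{17871} + \frac{9097}{17553} = - \frac{13617605}{34854407} \approx -0.3907$)
$\frac{P{\left(66,288 \right)}}{q} = \frac{7}{- \frac{13617605}{34854407}} = 7 \left(- \frac{34854407}{13617605}\right) = - \frac{243980849}{13617605}$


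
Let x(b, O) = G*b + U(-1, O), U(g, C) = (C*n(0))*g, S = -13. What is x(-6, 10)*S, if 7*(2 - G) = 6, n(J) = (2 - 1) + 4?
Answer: 5174/7 ≈ 739.14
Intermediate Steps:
n(J) = 5 (n(J) = 1 + 4 = 5)
U(g, C) = 5*C*g (U(g, C) = (C*5)*g = (5*C)*g = 5*C*g)
G = 8/7 (G = 2 - ⅐*6 = 2 - 6/7 = 8/7 ≈ 1.1429)
x(b, O) = -5*O + 8*b/7 (x(b, O) = 8*b/7 + 5*O*(-1) = 8*b/7 - 5*O = -5*O + 8*b/7)
x(-6, 10)*S = (-5*10 + (8/7)*(-6))*(-13) = (-50 - 48/7)*(-13) = -398/7*(-13) = 5174/7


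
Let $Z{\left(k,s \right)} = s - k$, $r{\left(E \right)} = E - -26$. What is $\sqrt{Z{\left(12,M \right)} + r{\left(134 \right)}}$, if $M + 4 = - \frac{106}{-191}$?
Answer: $\frac{\sqrt{5273510}}{191} \approx 12.023$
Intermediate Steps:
$M = - \frac{658}{191}$ ($M = -4 - \frac{106}{-191} = -4 - - \frac{106}{191} = -4 + \frac{106}{191} = - \frac{658}{191} \approx -3.445$)
$r{\left(E \right)} = 26 + E$ ($r{\left(E \right)} = E + 26 = 26 + E$)
$\sqrt{Z{\left(12,M \right)} + r{\left(134 \right)}} = \sqrt{\left(- \frac{658}{191} - 12\right) + \left(26 + 134\right)} = \sqrt{\left(- \frac{658}{191} - 12\right) + 160} = \sqrt{- \frac{2950}{191} + 160} = \sqrt{\frac{27610}{191}} = \frac{\sqrt{5273510}}{191}$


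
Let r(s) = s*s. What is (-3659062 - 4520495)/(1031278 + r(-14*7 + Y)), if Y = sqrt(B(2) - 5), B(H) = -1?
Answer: -2128476142983/270855769468 - 400798293*I*sqrt(6)/270855769468 ≈ -7.8583 - 0.0036246*I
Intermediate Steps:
Y = I*sqrt(6) (Y = sqrt(-1 - 5) = sqrt(-6) = I*sqrt(6) ≈ 2.4495*I)
r(s) = s**2
(-3659062 - 4520495)/(1031278 + r(-14*7 + Y)) = (-3659062 - 4520495)/(1031278 + (-14*7 + I*sqrt(6))**2) = -8179557/(1031278 + (-98 + I*sqrt(6))**2)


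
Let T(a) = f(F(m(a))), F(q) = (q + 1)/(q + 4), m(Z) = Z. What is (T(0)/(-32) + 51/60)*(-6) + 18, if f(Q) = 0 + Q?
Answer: 4143/320 ≈ 12.947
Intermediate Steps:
F(q) = (1 + q)/(4 + q)
f(Q) = Q
T(a) = (1 + a)/(4 + a)
(T(0)/(-32) + 51/60)*(-6) + 18 = (((1 + 0)/(4 + 0))/(-32) + 51/60)*(-6) + 18 = ((1/4)*(-1/32) + 51*(1/60))*(-6) + 18 = (((¼)*1)*(-1/32) + 17/20)*(-6) + 18 = ((¼)*(-1/32) + 17/20)*(-6) + 18 = (-1/128 + 17/20)*(-6) + 18 = (539/640)*(-6) + 18 = -1617/320 + 18 = 4143/320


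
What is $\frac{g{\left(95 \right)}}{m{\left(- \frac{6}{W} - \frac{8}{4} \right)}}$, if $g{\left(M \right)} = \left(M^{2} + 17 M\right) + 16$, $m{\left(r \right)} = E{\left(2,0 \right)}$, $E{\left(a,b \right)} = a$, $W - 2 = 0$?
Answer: $5328$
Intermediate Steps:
$W = 2$ ($W = 2 + 0 = 2$)
$m{\left(r \right)} = 2$
$g{\left(M \right)} = 16 + M^{2} + 17 M$
$\frac{g{\left(95 \right)}}{m{\left(- \frac{6}{W} - \frac{8}{4} \right)}} = \frac{16 + 95^{2} + 17 \cdot 95}{2} = \frac{16 + 9025 + 1615}{2} = \frac{1}{2} \cdot 10656 = 5328$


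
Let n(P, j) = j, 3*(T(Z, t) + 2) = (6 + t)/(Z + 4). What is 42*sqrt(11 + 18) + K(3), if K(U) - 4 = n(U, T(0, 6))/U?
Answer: 11/3 + 42*sqrt(29) ≈ 229.84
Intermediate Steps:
T(Z, t) = -2 + (6 + t)/(3*(4 + Z)) (T(Z, t) = -2 + ((6 + t)/(Z + 4))/3 = -2 + ((6 + t)/(4 + Z))/3 = -2 + (6 + t)/(3*(4 + Z)))
K(U) = 4 - 1/U (K(U) = 4 + ((-18 + 6 - 6*0)/(3*(4 + 0)))/U = 4 + ((1/3)*(-18 + 6 + 0)/4)/U = 4 + ((1/3)*(1/4)*(-12))/U = 4 - 1/U)
42*sqrt(11 + 18) + K(3) = 42*sqrt(11 + 18) + (4 - 1/3) = 42*sqrt(29) + (4 - 1*1/3) = 42*sqrt(29) + (4 - 1/3) = 42*sqrt(29) + 11/3 = 11/3 + 42*sqrt(29)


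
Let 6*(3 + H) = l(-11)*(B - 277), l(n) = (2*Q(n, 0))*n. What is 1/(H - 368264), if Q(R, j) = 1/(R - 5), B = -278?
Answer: -16/5894307 ≈ -2.7145e-6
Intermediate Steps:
Q(R, j) = 1/(-5 + R)
l(n) = 2*n/(-5 + n) (l(n) = (2/(-5 + n))*n = 2*n/(-5 + n))
H = -2083/16 (H = -3 + ((2*(-11)/(-5 - 11))*(-278 - 277))/6 = -3 + ((2*(-11)/(-16))*(-555))/6 = -3 + ((2*(-11)*(-1/16))*(-555))/6 = -3 + ((11/8)*(-555))/6 = -3 + (1/6)*(-6105/8) = -3 - 2035/16 = -2083/16 ≈ -130.19)
1/(H - 368264) = 1/(-2083/16 - 368264) = 1/(-5894307/16) = -16/5894307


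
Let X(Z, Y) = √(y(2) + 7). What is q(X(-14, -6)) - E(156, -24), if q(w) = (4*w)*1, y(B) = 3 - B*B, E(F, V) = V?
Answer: 24 + 4*√6 ≈ 33.798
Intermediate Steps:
y(B) = 3 - B²
X(Z, Y) = √6 (X(Z, Y) = √((3 - 1*2²) + 7) = √((3 - 1*4) + 7) = √((3 - 4) + 7) = √(-1 + 7) = √6)
q(w) = 4*w
q(X(-14, -6)) - E(156, -24) = 4*√6 - 1*(-24) = 4*√6 + 24 = 24 + 4*√6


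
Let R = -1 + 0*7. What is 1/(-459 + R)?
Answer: -1/460 ≈ -0.0021739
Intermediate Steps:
R = -1 (R = -1 + 0 = -1)
1/(-459 + R) = 1/(-459 - 1) = 1/(-460) = -1/460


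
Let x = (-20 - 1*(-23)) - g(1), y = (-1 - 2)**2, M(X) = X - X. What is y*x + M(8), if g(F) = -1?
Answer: 36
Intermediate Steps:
M(X) = 0
y = 9 (y = (-3)**2 = 9)
x = 4 (x = (-20 - 1*(-23)) - 1*(-1) = (-20 + 23) + 1 = 3 + 1 = 4)
y*x + M(8) = 9*4 + 0 = 36 + 0 = 36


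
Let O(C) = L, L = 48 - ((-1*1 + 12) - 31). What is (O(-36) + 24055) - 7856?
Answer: 16267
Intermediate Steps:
L = 68 (L = 48 - ((-1 + 12) - 31) = 48 - (11 - 31) = 48 - 1*(-20) = 48 + 20 = 68)
O(C) = 68
(O(-36) + 24055) - 7856 = (68 + 24055) - 7856 = 24123 - 7856 = 16267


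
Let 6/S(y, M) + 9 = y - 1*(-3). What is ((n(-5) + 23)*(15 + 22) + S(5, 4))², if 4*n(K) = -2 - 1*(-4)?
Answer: 2982529/4 ≈ 7.4563e+5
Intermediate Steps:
n(K) = ½ (n(K) = (-2 - 1*(-4))/4 = (-2 + 4)/4 = (¼)*2 = ½)
S(y, M) = 6/(-6 + y) (S(y, M) = 6/(-9 + (y - 1*(-3))) = 6/(-9 + (y + 3)) = 6/(-9 + (3 + y)) = 6/(-6 + y))
((n(-5) + 23)*(15 + 22) + S(5, 4))² = ((½ + 23)*(15 + 22) + 6/(-6 + 5))² = ((47/2)*37 + 6/(-1))² = (1739/2 + 6*(-1))² = (1739/2 - 6)² = (1727/2)² = 2982529/4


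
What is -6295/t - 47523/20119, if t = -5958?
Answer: -5048159/3866742 ≈ -1.3055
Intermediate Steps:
-6295/t - 47523/20119 = -6295/(-5958) - 47523/20119 = -6295*(-1/5958) - 47523*1/20119 = 6295/5958 - 1533/649 = -5048159/3866742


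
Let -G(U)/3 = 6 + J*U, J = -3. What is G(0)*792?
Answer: -14256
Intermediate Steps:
G(U) = -18 + 9*U (G(U) = -3*(6 - 3*U) = -18 + 9*U)
G(0)*792 = (-18 + 9*0)*792 = (-18 + 0)*792 = -18*792 = -14256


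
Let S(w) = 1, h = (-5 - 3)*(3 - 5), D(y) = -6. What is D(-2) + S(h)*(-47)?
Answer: -53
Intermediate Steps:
h = 16 (h = -8*(-2) = 16)
D(-2) + S(h)*(-47) = -6 + 1*(-47) = -6 - 47 = -53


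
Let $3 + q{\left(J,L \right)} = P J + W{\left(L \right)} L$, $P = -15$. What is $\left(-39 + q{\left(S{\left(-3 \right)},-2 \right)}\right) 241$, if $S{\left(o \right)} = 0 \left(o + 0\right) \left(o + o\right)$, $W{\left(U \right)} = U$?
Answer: $-9158$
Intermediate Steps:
$S{\left(o \right)} = 0$ ($S{\left(o \right)} = 0 o 2 o = 0 \cdot 2 o^{2} = 0$)
$q{\left(J,L \right)} = -3 + L^{2} - 15 J$ ($q{\left(J,L \right)} = -3 - \left(15 J - L L\right) = -3 - \left(- L^{2} + 15 J\right) = -3 + L^{2} - 15 J$)
$\left(-39 + q{\left(S{\left(-3 \right)},-2 \right)}\right) 241 = \left(-39 - \left(3 - \left(-2\right)^{2}\right)\right) 241 = \left(-39 + \left(-3 + 4 + 0\right)\right) 241 = \left(-39 + 1\right) 241 = \left(-38\right) 241 = -9158$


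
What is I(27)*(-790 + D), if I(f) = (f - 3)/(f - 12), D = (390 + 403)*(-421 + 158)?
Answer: -1674792/5 ≈ -3.3496e+5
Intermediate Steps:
D = -208559 (D = 793*(-263) = -208559)
I(f) = (-3 + f)/(-12 + f)
I(27)*(-790 + D) = ((-3 + 27)/(-12 + 27))*(-790 - 208559) = (24/15)*(-209349) = ((1/15)*24)*(-209349) = (8/5)*(-209349) = -1674792/5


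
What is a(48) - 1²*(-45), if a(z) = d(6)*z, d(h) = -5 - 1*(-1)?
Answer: -147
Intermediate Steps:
d(h) = -4 (d(h) = -5 + 1 = -4)
a(z) = -4*z
a(48) - 1²*(-45) = -4*48 - 1²*(-45) = -192 - (-45) = -192 - 1*(-45) = -192 + 45 = -147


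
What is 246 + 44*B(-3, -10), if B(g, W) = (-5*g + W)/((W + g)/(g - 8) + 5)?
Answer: 4787/17 ≈ 281.59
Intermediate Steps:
B(g, W) = (W - 5*g)/(5 + (W + g)/(-8 + g)) (B(g, W) = (W - 5*g)/((W + g)/(-8 + g) + 5) = (W - 5*g)/(5 + (W + g)/(-8 + g)))
246 + 44*B(-3, -10) = 246 + 44*((-8*(-10) - 5*(-3)² + 40*(-3) - 10*(-3))/(-40 - 10 + 6*(-3))) = 246 + 44*((80 - 5*9 - 120 + 30)/(-40 - 10 - 18)) = 246 + 44*((80 - 45 - 120 + 30)/(-68)) = 246 + 44*(-1/68*(-55)) = 246 + 44*(55/68) = 246 + 605/17 = 4787/17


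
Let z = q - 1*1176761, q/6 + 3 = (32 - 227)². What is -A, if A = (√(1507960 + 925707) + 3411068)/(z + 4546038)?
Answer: -3411068/3597409 - √2433667/3597409 ≈ -0.94864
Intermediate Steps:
q = 228132 (q = -18 + 6*(32 - 227)² = -18 + 6*(-195)² = -18 + 6*38025 = -18 + 228150 = 228132)
z = -948629 (z = 228132 - 1*1176761 = 228132 - 1176761 = -948629)
A = 3411068/3597409 + √2433667/3597409 (A = (√(1507960 + 925707) + 3411068)/(-948629 + 4546038) = (√2433667 + 3411068)/3597409 = (3411068 + √2433667)*(1/3597409) = 3411068/3597409 + √2433667/3597409 ≈ 0.94864)
-A = -(3411068/3597409 + √2433667/3597409) = -3411068/3597409 - √2433667/3597409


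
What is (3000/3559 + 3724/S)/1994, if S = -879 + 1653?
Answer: 3893929/1373201001 ≈ 0.0028357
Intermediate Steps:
S = 774
(3000/3559 + 3724/S)/1994 = (3000/3559 + 3724/774)/1994 = (3000*(1/3559) + 3724*(1/774))*(1/1994) = (3000/3559 + 1862/387)*(1/1994) = (7787858/1377333)*(1/1994) = 3893929/1373201001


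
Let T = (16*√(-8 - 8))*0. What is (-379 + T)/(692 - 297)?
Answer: -379/395 ≈ -0.95949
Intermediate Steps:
T = 0 (T = (16*√(-16))*0 = (16*(4*I))*0 = (64*I)*0 = 0)
(-379 + T)/(692 - 297) = (-379 + 0)/(692 - 297) = -379/395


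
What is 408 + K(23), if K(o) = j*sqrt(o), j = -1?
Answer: 408 - sqrt(23) ≈ 403.20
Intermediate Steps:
K(o) = -sqrt(o)
408 + K(23) = 408 - sqrt(23)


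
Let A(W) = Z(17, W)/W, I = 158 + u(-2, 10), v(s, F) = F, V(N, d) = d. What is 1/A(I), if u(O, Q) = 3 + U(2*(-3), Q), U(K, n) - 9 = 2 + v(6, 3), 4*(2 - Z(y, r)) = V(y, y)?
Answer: -700/9 ≈ -77.778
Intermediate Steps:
Z(y, r) = 2 - y/4
U(K, n) = 14 (U(K, n) = 9 + (2 + 3) = 9 + 5 = 14)
u(O, Q) = 17 (u(O, Q) = 3 + 14 = 17)
I = 175 (I = 158 + 17 = 175)
A(W) = -9/(4*W) (A(W) = (2 - ¼*17)/W = (2 - 17/4)/W = -9/(4*W))
1/A(I) = 1/(-9/4/175) = 1/(-9/4*1/175) = 1/(-9/700) = -700/9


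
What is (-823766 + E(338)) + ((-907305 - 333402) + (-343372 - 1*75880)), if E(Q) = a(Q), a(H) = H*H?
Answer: -2369481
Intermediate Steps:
a(H) = H²
E(Q) = Q²
(-823766 + E(338)) + ((-907305 - 333402) + (-343372 - 1*75880)) = (-823766 + 338²) + ((-907305 - 333402) + (-343372 - 1*75880)) = (-823766 + 114244) + (-1240707 + (-343372 - 75880)) = -709522 + (-1240707 - 419252) = -709522 - 1659959 = -2369481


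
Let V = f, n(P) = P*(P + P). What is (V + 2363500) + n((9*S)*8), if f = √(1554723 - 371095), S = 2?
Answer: 2404972 + 2*√295907 ≈ 2.4061e+6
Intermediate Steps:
n(P) = 2*P² (n(P) = P*(2*P) = 2*P²)
f = 2*√295907 (f = √1183628 = 2*√295907 ≈ 1087.9)
V = 2*√295907 ≈ 1087.9
(V + 2363500) + n((9*S)*8) = (2*√295907 + 2363500) + 2*((9*2)*8)² = (2363500 + 2*√295907) + 2*(18*8)² = (2363500 + 2*√295907) + 2*144² = (2363500 + 2*√295907) + 2*20736 = (2363500 + 2*√295907) + 41472 = 2404972 + 2*√295907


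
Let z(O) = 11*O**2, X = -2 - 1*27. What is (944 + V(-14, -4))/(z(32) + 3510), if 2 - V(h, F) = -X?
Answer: 917/14774 ≈ 0.062069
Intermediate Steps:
X = -29 (X = -2 - 27 = -29)
V(h, F) = -27 (V(h, F) = 2 - (-1)*(-29) = 2 - 1*29 = 2 - 29 = -27)
(944 + V(-14, -4))/(z(32) + 3510) = (944 - 27)/(11*32**2 + 3510) = 917/(11*1024 + 3510) = 917/(11264 + 3510) = 917/14774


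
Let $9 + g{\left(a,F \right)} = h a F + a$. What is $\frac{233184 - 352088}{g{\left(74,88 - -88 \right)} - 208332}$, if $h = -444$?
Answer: $\frac{118904}{5990923} \approx 0.019847$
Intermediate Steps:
$g{\left(a,F \right)} = -9 + a - 444 F a$ ($g{\left(a,F \right)} = -9 + \left(- 444 a F + a\right) = -9 - \left(- a + 444 F a\right) = -9 + a - 444 F a$)
$\frac{233184 - 352088}{g{\left(74,88 - -88 \right)} - 208332} = \frac{233184 - 352088}{\left(-9 + 74 - 444 \left(88 - -88\right) 74\right) - 208332} = - \frac{118904}{\left(-9 + 74 - 444 \left(88 + 88\right) 74\right) - 208332} = - \frac{118904}{\left(-9 + 74 - 78144 \cdot 74\right) - 208332} = - \frac{118904}{\left(-9 + 74 - 5782656\right) - 208332} = - \frac{118904}{-5782591 - 208332} = - \frac{118904}{-5990923} = \left(-118904\right) \left(- \frac{1}{5990923}\right) = \frac{118904}{5990923}$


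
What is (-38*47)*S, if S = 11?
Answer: -19646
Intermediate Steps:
(-38*47)*S = -38*47*11 = -1786*11 = -19646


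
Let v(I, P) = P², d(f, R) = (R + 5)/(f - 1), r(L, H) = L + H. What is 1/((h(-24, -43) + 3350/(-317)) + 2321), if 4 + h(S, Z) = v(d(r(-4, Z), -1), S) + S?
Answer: 317/906123 ≈ 0.00034984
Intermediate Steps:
r(L, H) = H + L
d(f, R) = (5 + R)/(-1 + f)
h(S, Z) = -4 + S + S² (h(S, Z) = -4 + (S² + S) = -4 + (S + S²) = -4 + S + S²)
1/((h(-24, -43) + 3350/(-317)) + 2321) = 1/(((-4 - 24 + (-24)²) + 3350/(-317)) + 2321) = 1/(((-4 - 24 + 576) + 3350*(-1/317)) + 2321) = 1/((548 - 3350/317) + 2321) = 1/(170366/317 + 2321) = 1/(906123/317) = 317/906123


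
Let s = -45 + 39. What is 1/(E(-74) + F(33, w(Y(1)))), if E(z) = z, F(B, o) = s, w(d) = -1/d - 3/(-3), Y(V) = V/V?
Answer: -1/80 ≈ -0.012500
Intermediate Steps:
s = -6
Y(V) = 1
w(d) = 1 - 1/d (w(d) = -1/d - 3*(-⅓) = -1/d + 1 = 1 - 1/d)
F(B, o) = -6
1/(E(-74) + F(33, w(Y(1)))) = 1/(-74 - 6) = 1/(-80) = -1/80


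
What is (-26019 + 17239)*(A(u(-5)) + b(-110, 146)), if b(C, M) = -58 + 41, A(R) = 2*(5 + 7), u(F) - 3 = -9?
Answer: -61460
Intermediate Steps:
u(F) = -6 (u(F) = 3 - 9 = -6)
A(R) = 24 (A(R) = 2*12 = 24)
b(C, M) = -17
(-26019 + 17239)*(A(u(-5)) + b(-110, 146)) = (-26019 + 17239)*(24 - 17) = -8780*7 = -61460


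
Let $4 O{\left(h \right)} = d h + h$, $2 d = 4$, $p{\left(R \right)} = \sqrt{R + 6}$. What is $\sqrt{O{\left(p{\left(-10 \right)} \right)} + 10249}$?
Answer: $\frac{\sqrt{40996 + 6 i}}{2} \approx 101.24 + 0.0074083 i$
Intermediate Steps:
$p{\left(R \right)} = \sqrt{6 + R}$
$d = 2$ ($d = \frac{1}{2} \cdot 4 = 2$)
$O{\left(h \right)} = \frac{3 h}{4}$ ($O{\left(h \right)} = \frac{2 h + h}{4} = \frac{3 h}{4}$)
$\sqrt{O{\left(p{\left(-10 \right)} \right)} + 10249} = \sqrt{\frac{3 \sqrt{6 - 10}}{4} + 10249} = \sqrt{\frac{3 \sqrt{-4}}{4} + 10249} = \sqrt{\frac{3 \cdot 2 i}{4} + 10249} = \sqrt{\frac{3 i}{2} + 10249} = \sqrt{10249 + \frac{3 i}{2}}$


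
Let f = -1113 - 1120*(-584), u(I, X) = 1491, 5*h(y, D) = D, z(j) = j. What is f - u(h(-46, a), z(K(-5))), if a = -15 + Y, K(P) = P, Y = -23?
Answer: 651476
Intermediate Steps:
a = -38 (a = -15 - 23 = -38)
h(y, D) = D/5
f = 652967 (f = -1113 + 654080 = 652967)
f - u(h(-46, a), z(K(-5))) = 652967 - 1*1491 = 652967 - 1491 = 651476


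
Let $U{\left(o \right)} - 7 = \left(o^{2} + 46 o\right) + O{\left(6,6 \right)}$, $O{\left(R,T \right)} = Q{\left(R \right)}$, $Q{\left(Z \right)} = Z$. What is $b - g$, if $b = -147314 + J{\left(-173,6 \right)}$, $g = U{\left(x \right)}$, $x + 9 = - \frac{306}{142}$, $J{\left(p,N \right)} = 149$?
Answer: $- \frac{739964890}{5041} \approx -1.4679 \cdot 10^{5}$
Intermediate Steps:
$O{\left(R,T \right)} = R$
$x = - \frac{792}{71}$ ($x = -9 - \frac{306}{142} = -9 - \frac{153}{71} = - \frac{792}{71} \approx -11.155$)
$U{\left(o \right)} = 13 + o^{2} + 46 o$ ($U{\left(o \right)} = 7 + \left(\left(o^{2} + 46 o\right) + 6\right) = 7 + \left(6 + o^{2} + 46 o\right) = 13 + o^{2} + 46 o$)
$g = - \frac{1893875}{5041}$ ($g = 13 + \left(- \frac{792}{71}\right)^{2} + 46 \left(- \frac{792}{71}\right) = 13 + \frac{627264}{5041} - \frac{36432}{71} = - \frac{1893875}{5041} \approx -375.69$)
$b = -147165$ ($b = -147314 + 149 = -147165$)
$b - g = -147165 - - \frac{1893875}{5041} = -147165 + \frac{1893875}{5041} = - \frac{739964890}{5041}$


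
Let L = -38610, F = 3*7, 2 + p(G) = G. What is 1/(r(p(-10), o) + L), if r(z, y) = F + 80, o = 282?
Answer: -1/38509 ≈ -2.5968e-5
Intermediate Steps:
p(G) = -2 + G
F = 21
r(z, y) = 101 (r(z, y) = 21 + 80 = 101)
1/(r(p(-10), o) + L) = 1/(101 - 38610) = 1/(-38509) = -1/38509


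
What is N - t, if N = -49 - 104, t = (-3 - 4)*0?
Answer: -153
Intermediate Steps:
t = 0 (t = -7*0 = 0)
N = -153
N - t = -153 - 1*0 = -153 + 0 = -153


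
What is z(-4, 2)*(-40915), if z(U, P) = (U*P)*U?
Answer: -1309280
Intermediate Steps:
z(U, P) = P*U² (z(U, P) = (P*U)*U = P*U²)
z(-4, 2)*(-40915) = (2*(-4)²)*(-40915) = (2*16)*(-40915) = 32*(-40915) = -1309280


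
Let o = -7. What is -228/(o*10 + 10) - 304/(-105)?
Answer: 703/105 ≈ 6.6952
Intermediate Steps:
-228/(o*10 + 10) - 304/(-105) = -228/(-7*10 + 10) - 304/(-105) = -228/(-70 + 10) - 304*(-1/105) = -228/(-60) + 304/105 = -228*(-1/60) + 304/105 = 19/5 + 304/105 = 703/105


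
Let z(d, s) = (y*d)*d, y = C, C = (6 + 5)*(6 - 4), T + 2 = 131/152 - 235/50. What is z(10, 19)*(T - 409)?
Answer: -17340235/19 ≈ -9.1264e+5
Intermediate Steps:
T = -4437/760 (T = -2 + (131/152 - 235/50) = -2 + (131*(1/152) - 235*1/50) = -2 + (131/152 - 47/10) = -2 - 2917/760 = -4437/760 ≈ -5.8382)
C = 22 (C = 11*2 = 22)
y = 22
z(d, s) = 22*d² (z(d, s) = (22*d)*d = 22*d²)
z(10, 19)*(T - 409) = (22*10²)*(-4437/760 - 409) = (22*100)*(-315277/760) = 2200*(-315277/760) = -17340235/19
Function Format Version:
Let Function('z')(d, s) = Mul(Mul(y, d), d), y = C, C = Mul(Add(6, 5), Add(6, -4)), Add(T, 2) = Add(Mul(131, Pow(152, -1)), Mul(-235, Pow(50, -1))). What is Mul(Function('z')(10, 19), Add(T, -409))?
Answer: Rational(-17340235, 19) ≈ -9.1264e+5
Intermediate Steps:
T = Rational(-4437, 760) (T = Add(-2, Add(Mul(131, Pow(152, -1)), Mul(-235, Pow(50, -1)))) = Add(-2, Add(Mul(131, Rational(1, 152)), Mul(-235, Rational(1, 50)))) = Add(-2, Add(Rational(131, 152), Rational(-47, 10))) = Add(-2, Rational(-2917, 760)) = Rational(-4437, 760) ≈ -5.8382)
C = 22 (C = Mul(11, 2) = 22)
y = 22
Function('z')(d, s) = Mul(22, Pow(d, 2)) (Function('z')(d, s) = Mul(Mul(22, d), d) = Mul(22, Pow(d, 2)))
Mul(Function('z')(10, 19), Add(T, -409)) = Mul(Mul(22, Pow(10, 2)), Add(Rational(-4437, 760), -409)) = Mul(Mul(22, 100), Rational(-315277, 760)) = Mul(2200, Rational(-315277, 760)) = Rational(-17340235, 19)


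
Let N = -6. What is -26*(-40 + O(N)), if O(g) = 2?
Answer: 988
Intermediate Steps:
-26*(-40 + O(N)) = -26*(-40 + 2) = -26*(-38) = 988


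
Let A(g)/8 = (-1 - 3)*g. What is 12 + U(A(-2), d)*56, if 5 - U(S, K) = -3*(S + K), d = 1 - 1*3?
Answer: 10708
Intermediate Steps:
d = -2 (d = 1 - 3 = -2)
A(g) = -32*g (A(g) = 8*((-1 - 3)*g) = 8*(-4*g) = -32*g)
U(S, K) = 5 + 3*K + 3*S (U(S, K) = 5 - (-3)*(S + K) = 5 - (-3)*(K + S) = 5 - (-3*K - 3*S) = 5 + (3*K + 3*S) = 5 + 3*K + 3*S)
12 + U(A(-2), d)*56 = 12 + (5 + 3*(-2) + 3*(-32*(-2)))*56 = 12 + (5 - 6 + 3*64)*56 = 12 + (5 - 6 + 192)*56 = 12 + 191*56 = 12 + 10696 = 10708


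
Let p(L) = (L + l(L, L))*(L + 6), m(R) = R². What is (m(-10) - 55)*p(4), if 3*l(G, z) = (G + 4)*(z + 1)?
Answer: 7800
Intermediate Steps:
l(G, z) = (1 + z)*(4 + G)/3 (l(G, z) = ((G + 4)*(z + 1))/3 = ((4 + G)*(1 + z))/3 = ((1 + z)*(4 + G))/3 = (1 + z)*(4 + G)/3)
p(L) = (6 + L)*(4/3 + L²/3 + 8*L/3) (p(L) = (L + (4/3 + L/3 + 4*L/3 + L*L/3))*(L + 6) = (L + (4/3 + L/3 + 4*L/3 + L²/3))*(6 + L) = (L + (4/3 + L²/3 + 5*L/3))*(6 + L) = (4/3 + L²/3 + 8*L/3)*(6 + L) = (6 + L)*(4/3 + L²/3 + 8*L/3))
(m(-10) - 55)*p(4) = ((-10)² - 55)*(8 + (⅓)*4³ + (14/3)*4² + (52/3)*4) = (100 - 55)*(8 + (⅓)*64 + (14/3)*16 + 208/3) = 45*(8 + 64/3 + 224/3 + 208/3) = 45*(520/3) = 7800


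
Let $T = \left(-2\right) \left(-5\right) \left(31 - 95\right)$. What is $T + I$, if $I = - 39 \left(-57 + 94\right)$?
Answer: $-2083$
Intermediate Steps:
$I = -1443$ ($I = \left(-39\right) 37 = -1443$)
$T = -640$ ($T = 10 \left(-64\right) = -640$)
$T + I = -640 - 1443 = -2083$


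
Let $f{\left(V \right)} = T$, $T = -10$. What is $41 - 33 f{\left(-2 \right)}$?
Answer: $371$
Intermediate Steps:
$f{\left(V \right)} = -10$
$41 - 33 f{\left(-2 \right)} = 41 - -330 = 41 + 330 = 371$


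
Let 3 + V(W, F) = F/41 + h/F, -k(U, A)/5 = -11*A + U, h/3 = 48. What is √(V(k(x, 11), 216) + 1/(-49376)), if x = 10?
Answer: √6765830953314/1518312 ≈ 1.7132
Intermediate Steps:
h = 144 (h = 3*48 = 144)
k(U, A) = -5*U + 55*A (k(U, A) = -5*(-11*A + U) = -5*(U - 11*A) = -5*U + 55*A)
V(W, F) = -3 + 144/F + F/41 (V(W, F) = -3 + (F/41 + 144/F) = -3 + (144/F + F/41) = -3 + 144/F + F/41)
√(V(k(x, 11), 216) + 1/(-49376)) = √((-3 + 144/216 + (1/41)*216) + 1/(-49376)) = √((-3 + 144*(1/216) + 216/41) - 1/49376) = √((-3 + ⅔ + 216/41) - 1/49376) = √(361/123 - 1/49376) = √(17824613/6073248) = √6765830953314/1518312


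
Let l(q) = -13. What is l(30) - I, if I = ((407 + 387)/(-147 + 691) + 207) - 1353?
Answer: 307779/272 ≈ 1131.5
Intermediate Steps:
I = -311315/272 (I = (794/544 + 207) - 1353 = (794*(1/544) + 207) - 1353 = (397/272 + 207) - 1353 = 56701/272 - 1353 = -311315/272 ≈ -1144.5)
l(30) - I = -13 - 1*(-311315/272) = -13 + 311315/272 = 307779/272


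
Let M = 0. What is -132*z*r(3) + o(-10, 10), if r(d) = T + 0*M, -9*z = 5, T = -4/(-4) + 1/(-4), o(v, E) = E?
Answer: 65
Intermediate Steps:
T = ¾ (T = -4*(-¼) + 1*(-¼) = 1 - ¼ = ¾ ≈ 0.75000)
z = -5/9 (z = -⅑*5 = -5/9 ≈ -0.55556)
r(d) = ¾ (r(d) = ¾ + 0*0 = ¾ + 0 = ¾)
-132*z*r(3) + o(-10, 10) = -(-220)*3/(3*4) + 10 = -132*(-5/12) + 10 = 55 + 10 = 65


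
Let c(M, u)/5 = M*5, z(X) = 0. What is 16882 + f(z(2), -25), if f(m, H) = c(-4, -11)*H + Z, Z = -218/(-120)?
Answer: 1163029/60 ≈ 19384.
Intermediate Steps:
Z = 109/60 (Z = -218*(-1/120) = 109/60 ≈ 1.8167)
c(M, u) = 25*M (c(M, u) = 5*(M*5) = 5*(5*M) = 25*M)
f(m, H) = 109/60 - 100*H (f(m, H) = (25*(-4))*H + 109/60 = -100*H + 109/60 = 109/60 - 100*H)
16882 + f(z(2), -25) = 16882 + (109/60 - 100*(-25)) = 16882 + (109/60 + 2500) = 16882 + 150109/60 = 1163029/60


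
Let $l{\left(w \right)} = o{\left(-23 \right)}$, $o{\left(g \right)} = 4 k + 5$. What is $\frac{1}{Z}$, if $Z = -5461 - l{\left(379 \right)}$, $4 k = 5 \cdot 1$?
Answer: $- \frac{1}{5471} \approx -0.00018278$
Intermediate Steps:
$k = \frac{5}{4}$ ($k = \frac{5 \cdot 1}{4} = \frac{1}{4} \cdot 5 = \frac{5}{4} \approx 1.25$)
$o{\left(g \right)} = 10$ ($o{\left(g \right)} = 4 \cdot \frac{5}{4} + 5 = 5 + 5 = 10$)
$l{\left(w \right)} = 10$
$Z = -5471$ ($Z = -5461 - 10 = -5471$)
$\frac{1}{Z} = \frac{1}{-5471} = - \frac{1}{5471}$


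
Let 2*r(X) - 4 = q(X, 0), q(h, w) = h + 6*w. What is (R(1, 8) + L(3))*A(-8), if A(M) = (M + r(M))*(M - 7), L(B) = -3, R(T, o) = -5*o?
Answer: -6450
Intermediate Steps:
r(X) = 2 + X/2 (r(X) = 2 + (X + 6*0)/2 = 2 + (X + 0)/2 = 2 + X/2)
A(M) = (-7 + M)*(2 + 3*M/2) (A(M) = (M + (2 + M/2))*(M - 7) = (2 + 3*M/2)*(-7 + M) = (-7 + M)*(2 + 3*M/2))
(R(1, 8) + L(3))*A(-8) = (-5*8 - 3)*(-14 - 17/2*(-8) + (3/2)*(-8)²) = (-40 - 3)*(-14 + 68 + (3/2)*64) = -43*(-14 + 68 + 96) = -43*150 = -6450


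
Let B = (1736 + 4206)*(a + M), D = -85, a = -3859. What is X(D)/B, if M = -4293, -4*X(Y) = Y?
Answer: -85/193756736 ≈ -4.3869e-7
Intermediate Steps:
X(Y) = -Y/4
B = -48439184 (B = (1736 + 4206)*(-3859 - 4293) = 5942*(-8152) = -48439184)
X(D)/B = -1/4*(-85)/(-48439184) = (85/4)*(-1/48439184) = -85/193756736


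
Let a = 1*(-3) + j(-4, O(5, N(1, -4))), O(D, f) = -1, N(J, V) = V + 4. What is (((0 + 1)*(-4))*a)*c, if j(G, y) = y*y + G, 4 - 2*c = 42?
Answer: -456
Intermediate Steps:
N(J, V) = 4 + V
c = -19 (c = 2 - 1/2*42 = 2 - 21 = -19)
j(G, y) = G + y**2 (j(G, y) = y**2 + G = G + y**2)
a = -6 (a = 1*(-3) + (-4 + (-1)**2) = -3 + (-4 + 1) = -3 - 3 = -6)
(((0 + 1)*(-4))*a)*c = (((0 + 1)*(-4))*(-6))*(-19) = ((1*(-4))*(-6))*(-19) = -4*(-6)*(-19) = 24*(-19) = -456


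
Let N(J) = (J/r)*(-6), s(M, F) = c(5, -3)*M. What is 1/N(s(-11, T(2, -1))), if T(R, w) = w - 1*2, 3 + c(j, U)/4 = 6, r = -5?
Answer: -5/792 ≈ -0.0063131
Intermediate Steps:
c(j, U) = 12 (c(j, U) = -12 + 4*6 = -12 + 24 = 12)
T(R, w) = -2 + w (T(R, w) = w - 2 = -2 + w)
s(M, F) = 12*M
N(J) = 6*J/5 (N(J) = (J/(-5))*(-6) = (J*(-1/5))*(-6) = -J/5*(-6) = 6*J/5)
1/N(s(-11, T(2, -1))) = 1/(6*(12*(-11))/5) = 1/((6/5)*(-132)) = 1/(-792/5) = -5/792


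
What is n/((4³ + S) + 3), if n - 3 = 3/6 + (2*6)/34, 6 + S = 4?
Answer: 131/2210 ≈ 0.059276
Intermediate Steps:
S = -2 (S = -6 + 4 = -2)
n = 131/34 (n = 3 + (3/6 + (2*6)/34) = 3 + (3*(⅙) + 12*(1/34)) = 3 + (½ + 6/17) = 3 + 29/34 = 131/34 ≈ 3.8529)
n/((4³ + S) + 3) = 131/(34*((4³ - 2) + 3)) = 131/(34*((64 - 2) + 3)) = 131/(34*(62 + 3)) = (131/34)/65 = (131/34)*(1/65) = 131/2210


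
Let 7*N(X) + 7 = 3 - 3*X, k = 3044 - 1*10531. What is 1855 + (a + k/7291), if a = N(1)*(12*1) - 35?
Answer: 13174641/7291 ≈ 1807.0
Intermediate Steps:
k = -7487 (k = 3044 - 10531 = -7487)
N(X) = -4/7 - 3*X/7 (N(X) = -1 + (3 - 3*X)/7 = -1 + (3/7 - 3*X/7) = -4/7 - 3*X/7)
a = -47 (a = (-4/7 - 3/7*1)*(12*1) - 35 = (-4/7 - 3/7)*12 - 35 = -1*12 - 35 = -12 - 35 = -47)
1855 + (a + k/7291) = 1855 + (-47 - 7487/7291) = 1855 - 350164/7291 = 13174641/7291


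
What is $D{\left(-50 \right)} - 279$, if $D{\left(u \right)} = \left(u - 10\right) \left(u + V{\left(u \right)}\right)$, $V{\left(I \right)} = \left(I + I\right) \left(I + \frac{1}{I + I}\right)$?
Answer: $-297339$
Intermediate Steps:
$V{\left(I \right)} = 2 I \left(I + \frac{1}{2 I}\right)$
$D{\left(u \right)} = \left(-10 + u\right) \left(1 + u + 2 u^{2}\right)$ ($D{\left(u \right)} = \left(u - 10\right) \left(u + \left(1 + 2 u^{2}\right)\right) = \left(-10 + u\right) \left(1 + u + 2 u^{2}\right)$)
$D{\left(-50 \right)} - 279 = \left(-10 - 19 \left(-50\right)^{2} - -450 + 2 \left(-50\right)^{3}\right) - 279 = \left(-10 - 47500 + 450 + 2 \left(-125000\right)\right) - 279 = \left(-10 - 47500 + 450 - 250000\right) - 279 = -297060 - 279 = -297339$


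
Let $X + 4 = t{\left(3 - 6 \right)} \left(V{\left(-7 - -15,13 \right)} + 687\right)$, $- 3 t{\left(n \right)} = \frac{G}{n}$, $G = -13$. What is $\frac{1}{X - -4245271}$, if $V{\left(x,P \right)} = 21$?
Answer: $\frac{3}{12732733} \approx 2.3561 \cdot 10^{-7}$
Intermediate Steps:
$t{\left(n \right)} = \frac{13}{3 n}$ ($t{\left(n \right)} = - \frac{\left(-13\right) \frac{1}{n}}{3} = \frac{13}{3 n}$)
$X = - \frac{3080}{3}$ ($X = -4 + \frac{13}{3 \left(3 - 6\right)} \left(21 + 687\right) = -4 + \frac{13}{3 \left(3 - 6\right)} 708 = -4 + \frac{13}{3 \left(-3\right)} 708 = -4 + \frac{13}{3} \left(- \frac{1}{3}\right) 708 = -4 - \frac{3068}{3} = - \frac{3080}{3} \approx -1026.7$)
$\frac{1}{X - -4245271} = \frac{1}{- \frac{3080}{3} - -4245271} = \frac{1}{- \frac{3080}{3} + 4245271} = \frac{1}{\frac{12732733}{3}} = \frac{3}{12732733}$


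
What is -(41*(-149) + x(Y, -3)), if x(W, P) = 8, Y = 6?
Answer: 6101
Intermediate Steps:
-(41*(-149) + x(Y, -3)) = -(41*(-149) + 8) = -(-6109 + 8) = -1*(-6101) = 6101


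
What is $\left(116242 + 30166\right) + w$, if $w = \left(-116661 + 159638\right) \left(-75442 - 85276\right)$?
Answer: $-6907031078$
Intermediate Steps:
$w = -6907177486$ ($w = 42977 \left(-160718\right) = -6907177486$)
$\left(116242 + 30166\right) + w = \left(116242 + 30166\right) - 6907177486 = 146408 - 6907177486 = -6907031078$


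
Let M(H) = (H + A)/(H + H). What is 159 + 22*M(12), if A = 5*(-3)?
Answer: 625/4 ≈ 156.25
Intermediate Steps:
A = -15
M(H) = (-15 + H)/(2*H) (M(H) = (H - 15)/(H + H) = (-15 + H)/((2*H)) = (-15 + H)*(1/(2*H)) = (-15 + H)/(2*H))
159 + 22*M(12) = 159 + 22*((½)*(-15 + 12)/12) = 159 + 22*((½)*(1/12)*(-3)) = 159 + 22*(-⅛) = 159 - 11/4 = 625/4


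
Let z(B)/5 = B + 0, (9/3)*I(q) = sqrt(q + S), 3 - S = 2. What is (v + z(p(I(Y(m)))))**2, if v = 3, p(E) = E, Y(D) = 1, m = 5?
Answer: 131/9 + 10*sqrt(2) ≈ 28.698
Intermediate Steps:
S = 1 (S = 3 - 1*2 = 3 - 2 = 1)
I(q) = sqrt(1 + q)/3 (I(q) = sqrt(q + 1)/3 = sqrt(1 + q)/3)
z(B) = 5*B (z(B) = 5*(B + 0) = 5*B)
(v + z(p(I(Y(m)))))**2 = (3 + 5*(sqrt(1 + 1)/3))**2 = (3 + 5*(sqrt(2)/3))**2 = (3 + 5*sqrt(2)/3)**2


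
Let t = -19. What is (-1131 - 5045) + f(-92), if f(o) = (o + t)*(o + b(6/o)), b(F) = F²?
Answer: 8539177/2116 ≈ 4035.5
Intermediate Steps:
f(o) = (-19 + o)*(o + 36/o²) (f(o) = (o - 19)*(o + (6/o)²) = (-19 + o)*(o + 36/o²))
(-1131 - 5045) + f(-92) = (-1131 - 5045) + (-684 + 36*(-92) + (-92)³*(-19 - 92))/(-92)² = -6176 + (-684 - 3312 - 778688*(-111))/8464 = -6176 + (-684 - 3312 + 86434368)/8464 = -6176 + (1/8464)*86430372 = -6176 + 21607593/2116 = 8539177/2116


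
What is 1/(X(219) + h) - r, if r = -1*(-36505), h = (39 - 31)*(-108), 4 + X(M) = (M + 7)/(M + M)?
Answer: -6935183614/189979 ≈ -36505.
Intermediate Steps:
X(M) = -4 + (7 + M)/(2*M) (X(M) = -4 + (M + 7)/(M + M) = -4 + (7 + M)/((2*M)) = -4 + (7 + M)*(1/(2*M)) = -4 + (7 + M)/(2*M))
h = -864 (h = 8*(-108) = -864)
r = 36505
1/(X(219) + h) - r = 1/((7/2)*(1 - 1*219)/219 - 864) - 1*36505 = 1/((7/2)*(1/219)*(1 - 219) - 864) - 36505 = 1/((7/2)*(1/219)*(-218) - 864) - 36505 = 1/(-763/219 - 864) - 36505 = 1/(-189979/219) - 36505 = -219/189979 - 36505 = -6935183614/189979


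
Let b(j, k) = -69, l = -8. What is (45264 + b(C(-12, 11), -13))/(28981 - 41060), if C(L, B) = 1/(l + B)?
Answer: -45195/12079 ≈ -3.7416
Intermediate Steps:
C(L, B) = 1/(-8 + B)
(45264 + b(C(-12, 11), -13))/(28981 - 41060) = (45264 - 69)/(28981 - 41060) = 45195/(-12079) = 45195*(-1/12079) = -45195/12079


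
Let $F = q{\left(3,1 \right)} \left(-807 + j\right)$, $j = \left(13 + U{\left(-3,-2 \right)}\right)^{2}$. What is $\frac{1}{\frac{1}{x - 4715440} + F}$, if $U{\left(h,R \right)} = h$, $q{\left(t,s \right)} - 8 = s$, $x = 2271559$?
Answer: $- \frac{2443881}{15550414804} \approx -0.00015716$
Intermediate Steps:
$q{\left(t,s \right)} = 8 + s$
$j = 100$ ($j = \left(13 - 3\right)^{2} = 10^{2} = 100$)
$F = -6363$ ($F = \left(8 + 1\right) \left(-807 + 100\right) = 9 \left(-707\right) = -6363$)
$\frac{1}{\frac{1}{x - 4715440} + F} = \frac{1}{\frac{1}{2271559 - 4715440} - 6363} = \frac{1}{\frac{1}{-2443881} - 6363} = \frac{1}{- \frac{1}{2443881} - 6363} = \frac{1}{- \frac{15550414804}{2443881}} = - \frac{2443881}{15550414804}$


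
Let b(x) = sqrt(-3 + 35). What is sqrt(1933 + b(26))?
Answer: sqrt(1933 + 4*sqrt(2)) ≈ 44.030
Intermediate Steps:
b(x) = 4*sqrt(2) (b(x) = sqrt(32) = 4*sqrt(2))
sqrt(1933 + b(26)) = sqrt(1933 + 4*sqrt(2))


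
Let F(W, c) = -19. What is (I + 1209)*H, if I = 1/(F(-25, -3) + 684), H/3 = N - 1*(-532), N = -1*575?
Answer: -103714194/665 ≈ -1.5596e+5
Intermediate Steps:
N = -575
H = -129 (H = 3*(-575 - 1*(-532)) = 3*(-575 + 532) = 3*(-43) = -129)
I = 1/665 (I = 1/(-19 + 684) = 1/665 ≈ 0.0015038)
(I + 1209)*H = (1/665 + 1209)*(-129) = (803986/665)*(-129) = -103714194/665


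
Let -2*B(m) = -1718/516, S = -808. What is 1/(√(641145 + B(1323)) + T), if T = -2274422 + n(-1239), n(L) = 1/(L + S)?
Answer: -4917636624702420/11184779543377411457189 - 8380418*√42677286591/11184779543377411457189 ≈ -4.3983e-7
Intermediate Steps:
B(m) = 859/516 (B(m) = -(-859)/516 = -½*(-859/258) = 859/516)
n(L) = 1/(-808 + L) (n(L) = 1/(L - 808) = 1/(-808 + L))
T = -4655741835/2047 (T = -2274422 + 1/(-808 - 1239) = -2274422 + 1/(-2047) = -2274422 - 1/2047 = -4655741835/2047 ≈ -2.2744e+6)
1/(√(641145 + B(1323)) + T) = 1/(√(641145 + 859/516) - 4655741835/2047) = 1/(√(330831679/516) - 4655741835/2047) = 1/(√42677286591/258 - 4655741835/2047) = 1/(-4655741835/2047 + √42677286591/258)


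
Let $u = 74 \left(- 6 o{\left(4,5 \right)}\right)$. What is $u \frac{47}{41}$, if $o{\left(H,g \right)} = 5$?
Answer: $- \frac{104340}{41} \approx -2544.9$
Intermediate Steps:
$u = -2220$ ($u = 74 \left(\left(-6\right) 5\right) = 74 \left(-30\right) = -2220$)
$u \frac{47}{41} = - 2220 \cdot \frac{47}{41} = - 2220 \cdot 47 \cdot \frac{1}{41} = \left(-2220\right) \frac{47}{41} = - \frac{104340}{41}$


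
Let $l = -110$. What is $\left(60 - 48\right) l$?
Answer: $-1320$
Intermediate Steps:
$\left(60 - 48\right) l = \left(60 - 48\right) \left(-110\right) = 12 \left(-110\right) = -1320$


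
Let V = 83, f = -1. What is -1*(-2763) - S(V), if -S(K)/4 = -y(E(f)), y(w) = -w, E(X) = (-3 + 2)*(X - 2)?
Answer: 2775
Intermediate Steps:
E(X) = 2 - X (E(X) = -(-2 + X) = 2 - X)
S(K) = -12 (S(K) = -(-4)*(-(2 - 1*(-1))) = -(-4)*(-(2 + 1)) = -(-4)*(-1*3) = -(-4)*(-3) = -4*3 = -12)
-1*(-2763) - S(V) = -1*(-2763) - 1*(-12) = 2763 + 12 = 2775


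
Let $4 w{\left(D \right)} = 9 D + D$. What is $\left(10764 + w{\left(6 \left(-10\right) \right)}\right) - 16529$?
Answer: $-5915$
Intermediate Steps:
$w{\left(D \right)} = \frac{5 D}{2}$ ($w{\left(D \right)} = \frac{9 D + D}{4} = \frac{10 D}{4} = \frac{5 D}{2}$)
$\left(10764 + w{\left(6 \left(-10\right) \right)}\right) - 16529 = \left(10764 + \frac{5 \cdot 6 \left(-10\right)}{2}\right) - 16529 = \left(10764 + \frac{5}{2} \left(-60\right)\right) - 16529 = \left(10764 - 150\right) - 16529 = 10614 - 16529 = -5915$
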